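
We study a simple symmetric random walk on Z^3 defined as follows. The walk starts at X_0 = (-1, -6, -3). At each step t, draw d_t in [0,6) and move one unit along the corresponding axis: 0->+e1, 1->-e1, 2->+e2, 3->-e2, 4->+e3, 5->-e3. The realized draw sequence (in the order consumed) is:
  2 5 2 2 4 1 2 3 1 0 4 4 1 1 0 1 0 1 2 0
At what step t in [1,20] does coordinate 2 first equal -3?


t=0: X=(-1, -6, -3), d=2 → +e2, X_1=(-1, -5, -3)
t=1: X=(-1, -5, -3), d=5 → -e3, X_2=(-1, -5, -4)
t=2: X=(-1, -5, -4), d=2 → +e2, X_3=(-1, -4, -4)
t=3: X=(-1, -4, -4), d=2 → +e2, X_4=(-1, -3, -4)
t=4: X=(-1, -3, -4), d=4 → +e3, X_5=(-1, -3, -3)
t=5: X=(-1, -3, -3), d=1 → -e1, X_6=(-2, -3, -3)
t=6: X=(-2, -3, -3), d=2 → +e2, X_7=(-2, -2, -3)
t=7: X=(-2, -2, -3), d=3 → -e2, X_8=(-2, -3, -3)
t=8: X=(-2, -3, -3), d=1 → -e1, X_9=(-3, -3, -3)
t=9: X=(-3, -3, -3), d=0 → +e1, X_10=(-2, -3, -3)
t=10: X=(-2, -3, -3), d=4 → +e3, X_11=(-2, -3, -2)
t=11: X=(-2, -3, -2), d=4 → +e3, X_12=(-2, -3, -1)
t=12: X=(-2, -3, -1), d=1 → -e1, X_13=(-3, -3, -1)
t=13: X=(-3, -3, -1), d=1 → -e1, X_14=(-4, -3, -1)
t=14: X=(-4, -3, -1), d=0 → +e1, X_15=(-3, -3, -1)
t=15: X=(-3, -3, -1), d=1 → -e1, X_16=(-4, -3, -1)
t=16: X=(-4, -3, -1), d=0 → +e1, X_17=(-3, -3, -1)
t=17: X=(-3, -3, -1), d=1 → -e1, X_18=(-4, -3, -1)
t=18: X=(-4, -3, -1), d=2 → +e2, X_19=(-4, -2, -1)
t=19: X=(-4, -2, -1), d=0 → +e1, X_20=(-3, -2, -1)

4


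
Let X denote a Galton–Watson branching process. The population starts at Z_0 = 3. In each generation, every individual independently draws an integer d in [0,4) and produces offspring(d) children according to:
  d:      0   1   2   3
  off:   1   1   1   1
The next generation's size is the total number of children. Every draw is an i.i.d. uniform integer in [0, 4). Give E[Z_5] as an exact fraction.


Outcome values over d=0..3: [1, 1, 1, 1]
Σy = 4, Σy² = 4, M = 4
μ = 4/4 = 1,  σ² = 4/4 − (1)² = 0
E[Z_0] = 3
E[Z_1] = 1·E[Z_0] = 3
E[Z_2] = 1·E[Z_1] = 3
E[Z_3] = 1·E[Z_2] = 3
E[Z_4] = 1·E[Z_3] = 3
E[Z_5] = 1·E[Z_4] = 3

3


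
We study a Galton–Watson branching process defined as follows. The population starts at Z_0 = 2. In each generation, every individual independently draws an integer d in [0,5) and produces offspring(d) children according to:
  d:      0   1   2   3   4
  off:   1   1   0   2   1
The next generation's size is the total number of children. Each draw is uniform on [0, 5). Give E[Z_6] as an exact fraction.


2

Outcome values over d=0..4: [1, 1, 0, 2, 1]
Σy = 5, Σy² = 7, M = 5
μ = 5/5 = 1,  σ² = 7/5 − (1)² = 2/5
E[Z_0] = 2
E[Z_1] = 1·E[Z_0] = 2
E[Z_2] = 1·E[Z_1] = 2
E[Z_3] = 1·E[Z_2] = 2
E[Z_4] = 1·E[Z_3] = 2
E[Z_5] = 1·E[Z_4] = 2
E[Z_6] = 1·E[Z_5] = 2


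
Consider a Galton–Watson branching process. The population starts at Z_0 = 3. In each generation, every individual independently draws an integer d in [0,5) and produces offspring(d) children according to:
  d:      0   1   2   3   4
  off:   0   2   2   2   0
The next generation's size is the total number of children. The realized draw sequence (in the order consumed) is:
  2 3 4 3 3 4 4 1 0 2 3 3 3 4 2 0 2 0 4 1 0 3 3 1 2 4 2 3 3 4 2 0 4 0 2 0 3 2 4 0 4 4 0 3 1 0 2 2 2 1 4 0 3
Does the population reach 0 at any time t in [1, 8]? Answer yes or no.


no

gen 0: Z_0=3, draws=[2, 3, 4], offspring=[2, 2, 0], Z_1=4
gen 1: Z_1=4, draws=[3, 3, 4, 4], offspring=[2, 2, 0, 0], Z_2=4
gen 2: Z_2=4, draws=[1, 0, 2, 3], offspring=[2, 0, 2, 2], Z_3=6
gen 3: Z_3=6, draws=[3, 3, 4, 2, 0, 2], offspring=[2, 2, 0, 2, 0, 2], Z_4=8
gen 4: Z_4=8, draws=[0, 4, 1, 0, 3, 3, 1, 2], offspring=[0, 0, 2, 0, 2, 2, 2, 2], Z_5=10
gen 5: Z_5=10, draws=[4, 2, 3, 3, 4, 2, 0, 4, 0, 2], offspring=[0, 2, 2, 2, 0, 2, 0, 0, 0, 2], Z_6=10
gen 6: Z_6=10, draws=[0, 3, 2, 4, 0, 4, 4, 0, 3, 1], offspring=[0, 2, 2, 0, 0, 0, 0, 0, 2, 2], Z_7=8
gen 7: Z_7=8, draws=[0, 2, 2, 2, 1, 4, 0, 3], offspring=[0, 2, 2, 2, 2, 0, 0, 2], Z_8=10


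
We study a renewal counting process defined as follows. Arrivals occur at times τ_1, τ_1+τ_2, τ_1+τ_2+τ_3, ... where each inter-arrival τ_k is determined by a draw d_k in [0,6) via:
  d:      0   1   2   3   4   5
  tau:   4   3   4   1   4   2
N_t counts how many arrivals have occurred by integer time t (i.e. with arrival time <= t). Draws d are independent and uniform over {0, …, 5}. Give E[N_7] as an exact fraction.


564775/279936

Inter-arrival values over d=0..5: [4, 3, 4, 1, 4, 2]
Each d has probability 1/6, so the pmf of τ is: f(1) = 1/6, f(2) = 1/6, f(3) = 1/6, f(4) = 1/2
Renewal equation for m(n) = E[N_n]: condition on τ_1 = k (if k <= n, one arrival plus a fresh copy on the remaining n−k steps): m(n) = F(n) + Σ_{k<=n} f(k)·m(n−k), where F(n) = P(τ <= n) and m(0) = 0
m(1) = F(1) = 1/6
m(2) = F(2) + f(1)·m(1) = 1/3 + 1/6·1/6 = 13/36
m(3) = F(3) + f(1)·m(2) + f(2)·m(1) = 1/2 + 1/6·13/36 + 1/6·1/6 = 127/216
m(4) = F(4) + f(1)·m(3) + f(2)·m(2) + f(3)·m(1) = 1 + 1/6·127/216 + 1/6·13/36 + 1/6·1/6 = 1537/1296
m(5) = F(5) + f(1)·m(4) + f(2)·m(3) + f(3)·m(2) + f(4)·m(1) = 1 + 1/6·1537/1296 + 1/6·127/216 + 1/6·13/36 + 1/2·1/6 = 11191/7776
m(6) = F(6) + f(1)·m(5) + f(2)·m(4) + f(3)·m(3) + f(4)·m(2) = 1 + 1/6·11191/7776 + 1/6·1537/1296 + 1/6·127/216 + 1/2·13/36 = 80065/46656
m(7) = F(7) + f(1)·m(6) + f(2)·m(5) + f(3)·m(4) + f(4)·m(3) = 1 + 1/6·80065/46656 + 1/6·11191/7776 + 1/6·1537/1296 + 1/2·127/216 = 564775/279936
E[N_7] = m(7) = 564775/279936


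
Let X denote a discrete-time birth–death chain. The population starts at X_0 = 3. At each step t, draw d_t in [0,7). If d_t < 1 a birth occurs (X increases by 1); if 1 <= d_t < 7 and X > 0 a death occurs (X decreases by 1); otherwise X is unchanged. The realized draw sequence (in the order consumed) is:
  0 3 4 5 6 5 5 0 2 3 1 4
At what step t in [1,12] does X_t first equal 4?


1

t=0: X=3, d=0 → birth, X_1=4
t=1: X=4, d=3 → death, X_2=3
t=2: X=3, d=4 → death, X_3=2
t=3: X=2, d=5 → death, X_4=1
t=4: X=1, d=6 → death, X_5=0
t=5: X=0, d=5 → hold, X_6=0
t=6: X=0, d=5 → hold, X_7=0
t=7: X=0, d=0 → birth, X_8=1
t=8: X=1, d=2 → death, X_9=0
t=9: X=0, d=3 → hold, X_10=0
t=10: X=0, d=1 → hold, X_11=0
t=11: X=0, d=4 → hold, X_12=0


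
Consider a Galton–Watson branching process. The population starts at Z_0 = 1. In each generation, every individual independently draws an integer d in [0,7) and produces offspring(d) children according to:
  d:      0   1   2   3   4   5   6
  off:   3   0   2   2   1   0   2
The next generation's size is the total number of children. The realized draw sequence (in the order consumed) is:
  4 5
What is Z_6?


gen 0: Z_0=1, draws=[4], offspring=[1], Z_1=1
gen 1: Z_1=1, draws=[5], offspring=[0], Z_2=0
gen 2: Z_2=0, draws=[], offspring=[], Z_3=0
gen 3: Z_3=0, draws=[], offspring=[], Z_4=0
gen 4: Z_4=0, draws=[], offspring=[], Z_5=0
gen 5: Z_5=0, draws=[], offspring=[], Z_6=0

0


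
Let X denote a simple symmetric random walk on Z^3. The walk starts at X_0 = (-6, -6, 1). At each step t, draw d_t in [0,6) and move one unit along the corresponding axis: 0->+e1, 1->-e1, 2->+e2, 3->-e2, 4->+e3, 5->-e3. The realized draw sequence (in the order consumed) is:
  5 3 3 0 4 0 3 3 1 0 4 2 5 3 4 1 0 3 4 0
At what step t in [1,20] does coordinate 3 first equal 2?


11

t=0: X=(-6, -6, 1), d=5 → -e3, X_1=(-6, -6, 0)
t=1: X=(-6, -6, 0), d=3 → -e2, X_2=(-6, -7, 0)
t=2: X=(-6, -7, 0), d=3 → -e2, X_3=(-6, -8, 0)
t=3: X=(-6, -8, 0), d=0 → +e1, X_4=(-5, -8, 0)
t=4: X=(-5, -8, 0), d=4 → +e3, X_5=(-5, -8, 1)
t=5: X=(-5, -8, 1), d=0 → +e1, X_6=(-4, -8, 1)
t=6: X=(-4, -8, 1), d=3 → -e2, X_7=(-4, -9, 1)
t=7: X=(-4, -9, 1), d=3 → -e2, X_8=(-4, -10, 1)
t=8: X=(-4, -10, 1), d=1 → -e1, X_9=(-5, -10, 1)
t=9: X=(-5, -10, 1), d=0 → +e1, X_10=(-4, -10, 1)
t=10: X=(-4, -10, 1), d=4 → +e3, X_11=(-4, -10, 2)
t=11: X=(-4, -10, 2), d=2 → +e2, X_12=(-4, -9, 2)
t=12: X=(-4, -9, 2), d=5 → -e3, X_13=(-4, -9, 1)
t=13: X=(-4, -9, 1), d=3 → -e2, X_14=(-4, -10, 1)
t=14: X=(-4, -10, 1), d=4 → +e3, X_15=(-4, -10, 2)
t=15: X=(-4, -10, 2), d=1 → -e1, X_16=(-5, -10, 2)
t=16: X=(-5, -10, 2), d=0 → +e1, X_17=(-4, -10, 2)
t=17: X=(-4, -10, 2), d=3 → -e2, X_18=(-4, -11, 2)
t=18: X=(-4, -11, 2), d=4 → +e3, X_19=(-4, -11, 3)
t=19: X=(-4, -11, 3), d=0 → +e1, X_20=(-3, -11, 3)


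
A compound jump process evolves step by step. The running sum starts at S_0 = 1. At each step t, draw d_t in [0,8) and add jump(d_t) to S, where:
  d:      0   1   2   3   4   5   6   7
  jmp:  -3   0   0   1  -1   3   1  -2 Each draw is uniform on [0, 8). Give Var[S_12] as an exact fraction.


597/16

Outcome values over d=0..7: [-3, 0, 0, 1, -1, 3, 1, -2]
Σy = -1, Σy² = 25, M = 8
μ = -1/8 = -1/8,  σ² = 25/8 − (-1/8)² = 199/64
Independent increments: Var[S_12] = 12·σ² = 12·(199/64) = 597/16


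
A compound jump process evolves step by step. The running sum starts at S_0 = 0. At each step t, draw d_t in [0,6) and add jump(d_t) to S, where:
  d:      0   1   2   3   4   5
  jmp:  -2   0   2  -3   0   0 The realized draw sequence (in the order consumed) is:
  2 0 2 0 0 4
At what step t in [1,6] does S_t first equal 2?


t=0: S=0, d=2, jump=2, S_1=2
t=1: S=2, d=0, jump=-2, S_2=0
t=2: S=0, d=2, jump=2, S_3=2
t=3: S=2, d=0, jump=-2, S_4=0
t=4: S=0, d=0, jump=-2, S_5=-2
t=5: S=-2, d=4, jump=0, S_6=-2

1


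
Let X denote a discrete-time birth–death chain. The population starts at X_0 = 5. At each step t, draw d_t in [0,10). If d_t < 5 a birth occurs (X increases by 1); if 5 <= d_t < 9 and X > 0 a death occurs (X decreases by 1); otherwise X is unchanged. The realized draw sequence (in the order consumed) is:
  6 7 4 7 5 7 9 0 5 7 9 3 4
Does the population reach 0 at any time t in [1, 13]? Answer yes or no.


yes

t=0: X=5, d=6 → death, X_1=4
t=1: X=4, d=7 → death, X_2=3
t=2: X=3, d=4 → birth, X_3=4
t=3: X=4, d=7 → death, X_4=3
t=4: X=3, d=5 → death, X_5=2
t=5: X=2, d=7 → death, X_6=1
t=6: X=1, d=9 → hold, X_7=1
t=7: X=1, d=0 → birth, X_8=2
t=8: X=2, d=5 → death, X_9=1
t=9: X=1, d=7 → death, X_10=0
t=10: X=0, d=9 → hold, X_11=0
t=11: X=0, d=3 → birth, X_12=1
t=12: X=1, d=4 → birth, X_13=2


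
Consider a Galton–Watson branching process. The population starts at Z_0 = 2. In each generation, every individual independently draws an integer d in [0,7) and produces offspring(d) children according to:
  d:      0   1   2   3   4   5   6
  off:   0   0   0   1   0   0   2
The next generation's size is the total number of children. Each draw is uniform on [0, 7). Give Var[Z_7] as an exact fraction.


Outcome values over d=0..6: [0, 0, 0, 1, 0, 0, 2]
Σy = 3, Σy² = 5, M = 7
μ = 3/7 = 3/7,  σ² = 5/7 − (3/7)² = 26/49
V_0 = 0, E_0 = 2
V_1 = 26/49·E_0 + (3/7)²·V_0 = 52/49;  E_1 = 6/7
V_2 = 26/49·E_1 + (3/7)²·V_1 = 1560/2401;  E_2 = 18/49
V_3 = 26/49·E_2 + (3/7)²·V_2 = 36972/117649;  E_3 = 54/343
V_4 = 26/49·E_3 + (3/7)²·V_3 = 814320/5764801;  E_4 = 162/2401
V_5 = 26/49·E_4 + (3/7)²·V_4 = 17441892/282475249;  E_5 = 486/16807
V_6 = 26/49·E_5 + (3/7)²·V_5 = 369350280/13841287201;  E_6 = 1458/117649
V_7 = 26/49·E_6 + (3/7)²·V_6 = 7783990812/678223072849;  E_7 = 4374/823543

7783990812/678223072849


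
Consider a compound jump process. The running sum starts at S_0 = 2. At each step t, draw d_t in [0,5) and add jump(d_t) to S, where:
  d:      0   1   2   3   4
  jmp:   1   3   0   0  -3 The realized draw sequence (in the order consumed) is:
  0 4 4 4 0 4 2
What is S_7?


-8

t=0: S=2, d=0, jump=1, S_1=3
t=1: S=3, d=4, jump=-3, S_2=0
t=2: S=0, d=4, jump=-3, S_3=-3
t=3: S=-3, d=4, jump=-3, S_4=-6
t=4: S=-6, d=0, jump=1, S_5=-5
t=5: S=-5, d=4, jump=-3, S_6=-8
t=6: S=-8, d=2, jump=0, S_7=-8


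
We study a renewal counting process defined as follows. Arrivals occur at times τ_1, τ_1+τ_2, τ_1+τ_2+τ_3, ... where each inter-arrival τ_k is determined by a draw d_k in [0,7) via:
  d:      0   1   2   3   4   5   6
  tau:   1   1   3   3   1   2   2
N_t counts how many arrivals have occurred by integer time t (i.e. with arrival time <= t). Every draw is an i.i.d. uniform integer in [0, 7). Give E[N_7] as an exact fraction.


Inter-arrival values over d=0..6: [1, 1, 3, 3, 1, 2, 2]
Each d has probability 1/7, so the pmf of τ is: f(1) = 3/7, f(2) = 2/7, f(3) = 2/7
Renewal equation for m(n) = E[N_n]: condition on τ_1 = k (if k <= n, one arrival plus a fresh copy on the remaining n−k steps): m(n) = F(n) + Σ_{k<=n} f(k)·m(n−k), where F(n) = P(τ <= n) and m(0) = 0
m(1) = F(1) = 3/7
m(2) = F(2) + f(1)·m(1) = 5/7 + 3/7·3/7 = 44/49
m(3) = F(3) + f(1)·m(2) + f(2)·m(1) = 1 + 3/7·44/49 + 2/7·3/7 = 517/343
m(4) = F(4) + f(1)·m(3) + f(2)·m(2) + f(3)·m(1) = 1 + 3/7·517/343 + 2/7·44/49 + 2/7·3/7 = 4862/2401
m(5) = F(5) + f(1)·m(4) + f(2)·m(3) + f(3)·m(2) = 1 + 3/7·4862/2401 + 2/7·517/343 + 2/7·44/49 = 42943/16807
m(6) = F(6) + f(1)·m(5) + f(2)·m(4) + f(3)·m(3) = 1 + 3/7·42943/16807 + 2/7·4862/2401 + 2/7·517/343 = 365212/117649
m(7) = F(7) + f(1)·m(6) + f(2)·m(5) + f(3)·m(4) = 1 + 3/7·365212/117649 + 2/7·42943/16807 + 2/7·4862/2401 = 2996857/823543
E[N_7] = m(7) = 2996857/823543

2996857/823543


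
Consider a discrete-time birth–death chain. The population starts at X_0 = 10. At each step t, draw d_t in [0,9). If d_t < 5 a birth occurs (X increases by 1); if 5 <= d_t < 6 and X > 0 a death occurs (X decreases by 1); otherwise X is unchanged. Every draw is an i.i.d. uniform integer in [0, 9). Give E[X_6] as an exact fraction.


38/3

X can drop by at most 1 per step and X_0 = 10 > T = 6, so X_t >= 10 − t >= 4 > 0 for every t <= 6: the floor at 0 (the 'and X > 0' condition) never binds. Hence X_6 = X_0 + Σ_{t<6} Y_t with i.i.d. increments Y_t = y(d_t) ∈ {+1, −1, 0}.
Outcome values over d=0..8: [1, 1, 1, 1, 1, -1, 0, 0, 0]
Σy = 4, Σy² = 6, M = 9
μ = 4/9 = 4/9,  σ² = 6/9 − (4/9)² = 38/81
E[X_6] = 10 + 6·(4/9) = 38/3


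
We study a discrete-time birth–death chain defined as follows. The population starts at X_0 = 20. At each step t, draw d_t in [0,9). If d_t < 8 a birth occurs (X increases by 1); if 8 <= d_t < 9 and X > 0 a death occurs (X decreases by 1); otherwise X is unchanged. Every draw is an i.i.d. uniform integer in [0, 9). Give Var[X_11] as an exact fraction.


352/81

X can drop by at most 1 per step and X_0 = 20 > T = 11, so X_t >= 20 − t >= 9 > 0 for every t <= 11: the floor at 0 (the 'and X > 0' condition) never binds. Hence X_11 = X_0 + Σ_{t<11} Y_t with i.i.d. increments Y_t = y(d_t) ∈ {+1, −1, 0}.
Outcome values over d=0..8: [1, 1, 1, 1, 1, 1, 1, 1, -1]
Σy = 7, Σy² = 9, M = 9
μ = 7/9 = 7/9,  σ² = 9/9 − (7/9)² = 32/81
Independent increments: Var[X_11] = 11·σ² = 11·(32/81) = 352/81


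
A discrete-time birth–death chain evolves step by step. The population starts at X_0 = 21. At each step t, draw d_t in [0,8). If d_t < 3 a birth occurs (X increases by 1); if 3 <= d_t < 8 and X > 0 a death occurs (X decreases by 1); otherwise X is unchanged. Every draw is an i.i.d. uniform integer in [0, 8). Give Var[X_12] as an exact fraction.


45/4

X can drop by at most 1 per step and X_0 = 21 > T = 12, so X_t >= 21 − t >= 9 > 0 for every t <= 12: the floor at 0 (the 'and X > 0' condition) never binds. Hence X_12 = X_0 + Σ_{t<12} Y_t with i.i.d. increments Y_t = y(d_t) ∈ {+1, −1, 0}.
Outcome values over d=0..7: [1, 1, 1, -1, -1, -1, -1, -1]
Σy = -2, Σy² = 8, M = 8
μ = -2/8 = -1/4,  σ² = 8/8 − (-1/4)² = 15/16
Independent increments: Var[X_12] = 12·σ² = 12·(15/16) = 45/4


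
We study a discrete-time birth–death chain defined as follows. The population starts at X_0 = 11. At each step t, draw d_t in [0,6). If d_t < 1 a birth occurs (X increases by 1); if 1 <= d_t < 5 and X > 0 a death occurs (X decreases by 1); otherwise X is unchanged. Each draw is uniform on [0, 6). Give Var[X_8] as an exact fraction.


X can drop by at most 1 per step and X_0 = 11 > T = 8, so X_t >= 11 − t >= 3 > 0 for every t <= 8: the floor at 0 (the 'and X > 0' condition) never binds. Hence X_8 = X_0 + Σ_{t<8} Y_t with i.i.d. increments Y_t = y(d_t) ∈ {+1, −1, 0}.
Outcome values over d=0..5: [1, -1, -1, -1, -1, 0]
Σy = -3, Σy² = 5, M = 6
μ = -3/6 = -1/2,  σ² = 5/6 − (-1/2)² = 7/12
Independent increments: Var[X_8] = 8·σ² = 8·(7/12) = 14/3

14/3


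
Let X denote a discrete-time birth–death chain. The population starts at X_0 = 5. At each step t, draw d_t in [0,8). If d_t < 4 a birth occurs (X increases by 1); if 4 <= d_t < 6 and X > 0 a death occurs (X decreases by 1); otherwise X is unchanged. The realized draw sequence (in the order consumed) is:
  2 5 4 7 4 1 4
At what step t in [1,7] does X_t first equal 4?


3

t=0: X=5, d=2 → birth, X_1=6
t=1: X=6, d=5 → death, X_2=5
t=2: X=5, d=4 → death, X_3=4
t=3: X=4, d=7 → hold, X_4=4
t=4: X=4, d=4 → death, X_5=3
t=5: X=3, d=1 → birth, X_6=4
t=6: X=4, d=4 → death, X_7=3


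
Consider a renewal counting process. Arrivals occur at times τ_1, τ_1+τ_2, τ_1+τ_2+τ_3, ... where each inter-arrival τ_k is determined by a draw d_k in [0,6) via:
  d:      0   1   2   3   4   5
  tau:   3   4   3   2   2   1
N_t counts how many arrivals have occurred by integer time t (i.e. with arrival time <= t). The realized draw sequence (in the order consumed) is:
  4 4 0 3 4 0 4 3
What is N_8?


3

draw d_1=4: τ_1=2, arrival time A_1=2
draw d_2=4: τ_2=2, arrival time A_2=4
draw d_3=0: τ_3=3, arrival time A_3=7
draw d_4=3: τ_4=2, arrival time A_4=9
draw d_5=4: τ_5=2, arrival time A_5=11
draw d_6=0: τ_6=3, arrival time A_6=14
draw d_7=4: τ_7=2, arrival time A_7=16
draw d_8=3: τ_8=2, arrival time A_8=18
N_t over t=0..8: 0:0 1:0 2:1 3:1 4:2 5:2 6:2 7:3 8:3


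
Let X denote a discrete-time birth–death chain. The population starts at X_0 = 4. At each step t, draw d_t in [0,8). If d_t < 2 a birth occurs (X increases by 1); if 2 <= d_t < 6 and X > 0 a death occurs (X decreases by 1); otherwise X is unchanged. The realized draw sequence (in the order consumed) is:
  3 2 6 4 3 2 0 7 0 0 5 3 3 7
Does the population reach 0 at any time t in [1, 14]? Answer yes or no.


t=0: X=4, d=3 → death, X_1=3
t=1: X=3, d=2 → death, X_2=2
t=2: X=2, d=6 → hold, X_3=2
t=3: X=2, d=4 → death, X_4=1
t=4: X=1, d=3 → death, X_5=0
t=5: X=0, d=2 → hold, X_6=0
t=6: X=0, d=0 → birth, X_7=1
t=7: X=1, d=7 → hold, X_8=1
t=8: X=1, d=0 → birth, X_9=2
t=9: X=2, d=0 → birth, X_10=3
t=10: X=3, d=5 → death, X_11=2
t=11: X=2, d=3 → death, X_12=1
t=12: X=1, d=3 → death, X_13=0
t=13: X=0, d=7 → hold, X_14=0

yes


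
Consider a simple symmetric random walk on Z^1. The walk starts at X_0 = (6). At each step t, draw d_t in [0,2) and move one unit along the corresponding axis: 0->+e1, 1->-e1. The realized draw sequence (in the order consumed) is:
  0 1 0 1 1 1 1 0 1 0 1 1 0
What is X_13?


(3)

t=0: X=(6), d=0 → +e1, X_1=(7)
t=1: X=(7), d=1 → -e1, X_2=(6)
t=2: X=(6), d=0 → +e1, X_3=(7)
t=3: X=(7), d=1 → -e1, X_4=(6)
t=4: X=(6), d=1 → -e1, X_5=(5)
t=5: X=(5), d=1 → -e1, X_6=(4)
t=6: X=(4), d=1 → -e1, X_7=(3)
t=7: X=(3), d=0 → +e1, X_8=(4)
t=8: X=(4), d=1 → -e1, X_9=(3)
t=9: X=(3), d=0 → +e1, X_10=(4)
t=10: X=(4), d=1 → -e1, X_11=(3)
t=11: X=(3), d=1 → -e1, X_12=(2)
t=12: X=(2), d=0 → +e1, X_13=(3)


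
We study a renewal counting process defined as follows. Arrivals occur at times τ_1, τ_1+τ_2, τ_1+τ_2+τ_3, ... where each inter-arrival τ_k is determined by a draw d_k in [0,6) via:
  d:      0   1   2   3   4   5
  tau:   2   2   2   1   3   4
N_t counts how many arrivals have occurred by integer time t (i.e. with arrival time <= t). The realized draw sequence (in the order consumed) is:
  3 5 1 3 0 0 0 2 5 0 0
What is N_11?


5

draw d_1=3: τ_1=1, arrival time A_1=1
draw d_2=5: τ_2=4, arrival time A_2=5
draw d_3=1: τ_3=2, arrival time A_3=7
draw d_4=3: τ_4=1, arrival time A_4=8
draw d_5=0: τ_5=2, arrival time A_5=10
draw d_6=0: τ_6=2, arrival time A_6=12
draw d_7=0: τ_7=2, arrival time A_7=14
draw d_8=2: τ_8=2, arrival time A_8=16
draw d_9=5: τ_9=4, arrival time A_9=20
draw d_10=0: τ_10=2, arrival time A_10=22
draw d_11=0: τ_11=2, arrival time A_11=24
N_t over t=0..11: 0:0 1:1 2:1 3:1 4:1 5:2 6:2 7:3 8:4 9:4 10:5 11:5


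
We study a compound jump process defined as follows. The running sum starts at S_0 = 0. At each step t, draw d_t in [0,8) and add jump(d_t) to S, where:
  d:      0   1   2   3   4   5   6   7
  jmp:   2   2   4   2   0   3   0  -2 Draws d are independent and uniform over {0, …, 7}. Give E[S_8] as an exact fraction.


Outcome values over d=0..7: [2, 2, 4, 2, 0, 3, 0, -2]
Σy = 11, Σy² = 41, M = 8
μ = 11/8 = 11/8,  σ² = 41/8 − (11/8)² = 207/64
E[S_8] = 0 + 8·(11/8) = 11

11


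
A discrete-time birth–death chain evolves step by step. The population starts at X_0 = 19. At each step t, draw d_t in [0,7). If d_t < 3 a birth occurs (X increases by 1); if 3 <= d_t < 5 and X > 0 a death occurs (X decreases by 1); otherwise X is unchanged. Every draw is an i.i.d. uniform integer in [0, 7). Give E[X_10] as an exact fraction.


X can drop by at most 1 per step and X_0 = 19 > T = 10, so X_t >= 19 − t >= 9 > 0 for every t <= 10: the floor at 0 (the 'and X > 0' condition) never binds. Hence X_10 = X_0 + Σ_{t<10} Y_t with i.i.d. increments Y_t = y(d_t) ∈ {+1, −1, 0}.
Outcome values over d=0..6: [1, 1, 1, -1, -1, 0, 0]
Σy = 1, Σy² = 5, M = 7
μ = 1/7 = 1/7,  σ² = 5/7 − (1/7)² = 34/49
E[X_10] = 19 + 10·(1/7) = 143/7

143/7


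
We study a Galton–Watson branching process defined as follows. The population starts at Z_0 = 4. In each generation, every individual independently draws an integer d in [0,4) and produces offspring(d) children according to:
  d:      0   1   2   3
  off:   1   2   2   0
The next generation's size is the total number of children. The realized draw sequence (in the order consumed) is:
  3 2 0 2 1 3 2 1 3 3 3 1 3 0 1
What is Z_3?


gen 0: Z_0=4, draws=[3, 2, 0, 2], offspring=[0, 2, 1, 2], Z_1=5
gen 1: Z_1=5, draws=[1, 3, 2, 1, 3], offspring=[2, 0, 2, 2, 0], Z_2=6
gen 2: Z_2=6, draws=[3, 3, 1, 3, 0, 1], offspring=[0, 0, 2, 0, 1, 2], Z_3=5

5


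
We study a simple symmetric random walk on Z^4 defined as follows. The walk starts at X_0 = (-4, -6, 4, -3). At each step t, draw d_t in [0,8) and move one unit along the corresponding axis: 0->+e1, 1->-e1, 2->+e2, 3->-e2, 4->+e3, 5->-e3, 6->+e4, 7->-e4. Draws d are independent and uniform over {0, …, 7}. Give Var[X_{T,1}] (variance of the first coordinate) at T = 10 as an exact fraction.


5/2

Outcome values over d=0..7: [1, -1, 0, 0, 0, 0, 0, 0]
Σy = 0, Σy² = 2, M = 8
μ = 0/8 = 0,  σ² = 2/8 − (0)² = 1/4
Independent increments: Var[X_10] = 10·σ² = 10·(1/4) = 5/2


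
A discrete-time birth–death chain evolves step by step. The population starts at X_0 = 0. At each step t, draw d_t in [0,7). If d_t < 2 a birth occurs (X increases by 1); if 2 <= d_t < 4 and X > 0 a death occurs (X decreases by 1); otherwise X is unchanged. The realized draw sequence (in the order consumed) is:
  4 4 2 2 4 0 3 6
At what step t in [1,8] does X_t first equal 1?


t=0: X=0, d=4 → hold, X_1=0
t=1: X=0, d=4 → hold, X_2=0
t=2: X=0, d=2 → hold, X_3=0
t=3: X=0, d=2 → hold, X_4=0
t=4: X=0, d=4 → hold, X_5=0
t=5: X=0, d=0 → birth, X_6=1
t=6: X=1, d=3 → death, X_7=0
t=7: X=0, d=6 → hold, X_8=0

6


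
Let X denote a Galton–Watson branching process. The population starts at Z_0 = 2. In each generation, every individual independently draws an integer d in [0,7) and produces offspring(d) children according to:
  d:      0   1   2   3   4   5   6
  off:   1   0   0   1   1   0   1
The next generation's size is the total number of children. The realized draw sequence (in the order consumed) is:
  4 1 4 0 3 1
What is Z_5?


0

gen 0: Z_0=2, draws=[4, 1], offspring=[1, 0], Z_1=1
gen 1: Z_1=1, draws=[4], offspring=[1], Z_2=1
gen 2: Z_2=1, draws=[0], offspring=[1], Z_3=1
gen 3: Z_3=1, draws=[3], offspring=[1], Z_4=1
gen 4: Z_4=1, draws=[1], offspring=[0], Z_5=0


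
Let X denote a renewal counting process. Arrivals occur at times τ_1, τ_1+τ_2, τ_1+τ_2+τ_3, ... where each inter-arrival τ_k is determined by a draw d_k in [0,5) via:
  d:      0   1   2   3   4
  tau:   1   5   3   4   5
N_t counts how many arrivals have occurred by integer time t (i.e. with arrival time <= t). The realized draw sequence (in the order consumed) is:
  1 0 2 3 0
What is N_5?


1

draw d_1=1: τ_1=5, arrival time A_1=5
draw d_2=0: τ_2=1, arrival time A_2=6
draw d_3=2: τ_3=3, arrival time A_3=9
draw d_4=3: τ_4=4, arrival time A_4=13
draw d_5=0: τ_5=1, arrival time A_5=14
N_t over t=0..5: 0:0 1:0 2:0 3:0 4:0 5:1


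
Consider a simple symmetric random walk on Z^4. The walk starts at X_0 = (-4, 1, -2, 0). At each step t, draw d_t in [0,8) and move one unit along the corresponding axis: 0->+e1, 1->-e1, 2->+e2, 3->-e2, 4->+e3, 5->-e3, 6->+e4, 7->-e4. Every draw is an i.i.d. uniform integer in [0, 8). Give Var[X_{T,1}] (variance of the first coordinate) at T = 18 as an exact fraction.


Outcome values over d=0..7: [1, -1, 0, 0, 0, 0, 0, 0]
Σy = 0, Σy² = 2, M = 8
μ = 0/8 = 0,  σ² = 2/8 − (0)² = 1/4
Independent increments: Var[X_18] = 18·σ² = 18·(1/4) = 9/2

9/2


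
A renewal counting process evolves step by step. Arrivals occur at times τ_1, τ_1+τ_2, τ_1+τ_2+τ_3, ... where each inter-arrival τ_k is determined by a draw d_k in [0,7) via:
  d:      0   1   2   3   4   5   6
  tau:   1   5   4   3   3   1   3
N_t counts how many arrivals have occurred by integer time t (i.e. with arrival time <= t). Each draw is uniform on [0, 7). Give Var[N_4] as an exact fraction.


3038206/5764801

Inter-arrival values over d=0..6: [1, 5, 4, 3, 3, 1, 3]
Each d has probability 1/7, so the pmf of τ is: f(1) = 2/7, f(3) = 3/7, f(4) = 1/7, f(5) = 1/7
Let p_n(j) = P(N_n = j), with p_0 = [1]. Condition on τ_1: p_n(0) = P(τ > n), and for j >= 1, p_n(j) = Σ_{k<=n} f(k)·p_{n−k}(j−1)
p_1 = [5/7, 2/7]  (j = 0..1)
p_2 = [5/7, 10/49, 4/49]  (j = 0..2)
p_3 = [2/7, 31/49, 20/343, 8/343]  (j = 0..3)
p_4 = [1/7, 26/49, 104/343, 40/2401, 16/2401]  (j = 0..4)
E[N_4] = Σ j·p_4(j) = 2914/2401;  E[N_4²] = Σ j²·p_4(j) = 2
Var[N_4] = 2 − (2914/2401)² = 3038206/5764801


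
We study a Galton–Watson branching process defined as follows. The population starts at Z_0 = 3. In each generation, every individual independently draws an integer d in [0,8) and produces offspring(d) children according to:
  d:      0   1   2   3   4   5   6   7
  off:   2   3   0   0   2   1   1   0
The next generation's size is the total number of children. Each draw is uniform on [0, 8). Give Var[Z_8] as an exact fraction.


Outcome values over d=0..7: [2, 3, 0, 0, 2, 1, 1, 0]
Σy = 9, Σy² = 19, M = 8
μ = 9/8 = 9/8,  σ² = 19/8 − (9/8)² = 71/64
V_0 = 0, E_0 = 3
V_1 = 71/64·E_0 + (9/8)²·V_0 = 213/64;  E_1 = 27/8
V_2 = 71/64·E_1 + (9/8)²·V_1 = 32589/4096;  E_2 = 243/64
V_3 = 71/64·E_2 + (9/8)²·V_2 = 3743901/262144;  E_3 = 2187/512
V_4 = 71/64·E_3 + (9/8)²·V_3 = 382757805/16777216;  E_4 = 19683/4096
V_5 = 71/64·E_4 + (9/8)²·V_4 = 36727513533/1073741824;  E_5 = 177147/32768
V_6 = 71/64·E_5 + (9/8)²·V_5 = 3387066051789/68719476736;  E_6 = 1594323/262144
V_7 = 71/64·E_6 + (9/8)²·V_6 = 304026246999261/4398046511104;  E_7 = 14348907/2097152
V_8 = 71/64·E_7 + (9/8)²·V_7 = 26762646576853485/281474976710656;  E_8 = 129140163/16777216

26762646576853485/281474976710656


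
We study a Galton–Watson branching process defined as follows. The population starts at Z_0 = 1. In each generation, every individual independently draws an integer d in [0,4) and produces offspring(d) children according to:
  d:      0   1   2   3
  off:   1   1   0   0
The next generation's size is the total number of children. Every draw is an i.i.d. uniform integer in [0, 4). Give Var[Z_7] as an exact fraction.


Outcome values over d=0..3: [1, 1, 0, 0]
Σy = 2, Σy² = 2, M = 4
μ = 2/4 = 1/2,  σ² = 2/4 − (1/2)² = 1/4
V_0 = 0, E_0 = 1
V_1 = 1/4·E_0 + (1/2)²·V_0 = 1/4;  E_1 = 1/2
V_2 = 1/4·E_1 + (1/2)²·V_1 = 3/16;  E_2 = 1/4
V_3 = 1/4·E_2 + (1/2)²·V_2 = 7/64;  E_3 = 1/8
V_4 = 1/4·E_3 + (1/2)²·V_3 = 15/256;  E_4 = 1/16
V_5 = 1/4·E_4 + (1/2)²·V_4 = 31/1024;  E_5 = 1/32
V_6 = 1/4·E_5 + (1/2)²·V_5 = 63/4096;  E_6 = 1/64
V_7 = 1/4·E_6 + (1/2)²·V_6 = 127/16384;  E_7 = 1/128

127/16384


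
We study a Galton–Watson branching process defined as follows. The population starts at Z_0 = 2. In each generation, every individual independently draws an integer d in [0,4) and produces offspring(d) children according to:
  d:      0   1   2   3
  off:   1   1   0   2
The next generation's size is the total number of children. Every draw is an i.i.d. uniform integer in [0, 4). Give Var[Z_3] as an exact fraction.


Outcome values over d=0..3: [1, 1, 0, 2]
Σy = 4, Σy² = 6, M = 4
μ = 4/4 = 1,  σ² = 6/4 − (1)² = 1/2
V_0 = 0, E_0 = 2
V_1 = 1/2·E_0 + (1)²·V_0 = 1;  E_1 = 2
V_2 = 1/2·E_1 + (1)²·V_1 = 2;  E_2 = 2
V_3 = 1/2·E_2 + (1)²·V_2 = 3;  E_3 = 2

3


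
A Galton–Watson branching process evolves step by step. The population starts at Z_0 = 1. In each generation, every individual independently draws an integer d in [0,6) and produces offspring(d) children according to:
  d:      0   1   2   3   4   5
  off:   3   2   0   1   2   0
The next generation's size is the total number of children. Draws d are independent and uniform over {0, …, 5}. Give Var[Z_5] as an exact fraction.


Outcome values over d=0..5: [3, 2, 0, 1, 2, 0]
Σy = 8, Σy² = 18, M = 6
μ = 8/6 = 4/3,  σ² = 18/6 − (4/3)² = 11/9
V_0 = 0, E_0 = 1
V_1 = 11/9·E_0 + (4/3)²·V_0 = 11/9;  E_1 = 4/3
V_2 = 11/9·E_1 + (4/3)²·V_1 = 308/81;  E_2 = 16/9
V_3 = 11/9·E_2 + (4/3)²·V_2 = 6512/729;  E_3 = 64/27
V_4 = 11/9·E_3 + (4/3)²·V_3 = 123200/6561;  E_4 = 256/81
V_5 = 11/9·E_4 + (4/3)²·V_4 = 2199296/59049;  E_5 = 1024/243

2199296/59049


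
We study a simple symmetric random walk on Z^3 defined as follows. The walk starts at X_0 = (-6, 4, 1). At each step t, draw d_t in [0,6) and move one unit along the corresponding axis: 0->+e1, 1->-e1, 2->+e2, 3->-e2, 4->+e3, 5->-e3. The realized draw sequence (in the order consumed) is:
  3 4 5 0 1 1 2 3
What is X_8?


t=0: X=(-6, 4, 1), d=3 → -e2, X_1=(-6, 3, 1)
t=1: X=(-6, 3, 1), d=4 → +e3, X_2=(-6, 3, 2)
t=2: X=(-6, 3, 2), d=5 → -e3, X_3=(-6, 3, 1)
t=3: X=(-6, 3, 1), d=0 → +e1, X_4=(-5, 3, 1)
t=4: X=(-5, 3, 1), d=1 → -e1, X_5=(-6, 3, 1)
t=5: X=(-6, 3, 1), d=1 → -e1, X_6=(-7, 3, 1)
t=6: X=(-7, 3, 1), d=2 → +e2, X_7=(-7, 4, 1)
t=7: X=(-7, 4, 1), d=3 → -e2, X_8=(-7, 3, 1)

(-7, 3, 1)


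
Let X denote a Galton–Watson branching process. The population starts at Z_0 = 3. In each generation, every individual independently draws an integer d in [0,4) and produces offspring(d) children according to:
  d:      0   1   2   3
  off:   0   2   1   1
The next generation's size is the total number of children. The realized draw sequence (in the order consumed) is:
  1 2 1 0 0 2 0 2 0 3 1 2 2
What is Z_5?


gen 0: Z_0=3, draws=[1, 2, 1], offspring=[2, 1, 2], Z_1=5
gen 1: Z_1=5, draws=[0, 0, 2, 0, 2], offspring=[0, 0, 1, 0, 1], Z_2=2
gen 2: Z_2=2, draws=[0, 3], offspring=[0, 1], Z_3=1
gen 3: Z_3=1, draws=[1], offspring=[2], Z_4=2
gen 4: Z_4=2, draws=[2, 2], offspring=[1, 1], Z_5=2

2


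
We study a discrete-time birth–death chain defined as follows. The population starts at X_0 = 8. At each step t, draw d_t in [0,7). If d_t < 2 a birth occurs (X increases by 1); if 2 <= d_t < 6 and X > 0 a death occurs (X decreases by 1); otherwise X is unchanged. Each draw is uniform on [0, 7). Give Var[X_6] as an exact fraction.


228/49

X can drop by at most 1 per step and X_0 = 8 > T = 6, so X_t >= 8 − t >= 2 > 0 for every t <= 6: the floor at 0 (the 'and X > 0' condition) never binds. Hence X_6 = X_0 + Σ_{t<6} Y_t with i.i.d. increments Y_t = y(d_t) ∈ {+1, −1, 0}.
Outcome values over d=0..6: [1, 1, -1, -1, -1, -1, 0]
Σy = -2, Σy² = 6, M = 7
μ = -2/7 = -2/7,  σ² = 6/7 − (-2/7)² = 38/49
Independent increments: Var[X_6] = 6·σ² = 6·(38/49) = 228/49


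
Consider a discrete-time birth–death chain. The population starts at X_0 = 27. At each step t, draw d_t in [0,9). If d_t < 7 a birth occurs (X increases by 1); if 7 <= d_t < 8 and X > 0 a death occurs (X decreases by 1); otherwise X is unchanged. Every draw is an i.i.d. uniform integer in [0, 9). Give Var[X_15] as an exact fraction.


X can drop by at most 1 per step and X_0 = 27 > T = 15, so X_t >= 27 − t >= 12 > 0 for every t <= 15: the floor at 0 (the 'and X > 0' condition) never binds. Hence X_15 = X_0 + Σ_{t<15} Y_t with i.i.d. increments Y_t = y(d_t) ∈ {+1, −1, 0}.
Outcome values over d=0..8: [1, 1, 1, 1, 1, 1, 1, -1, 0]
Σy = 6, Σy² = 8, M = 9
μ = 6/9 = 2/3,  σ² = 8/9 − (2/3)² = 4/9
Independent increments: Var[X_15] = 15·σ² = 15·(4/9) = 20/3

20/3


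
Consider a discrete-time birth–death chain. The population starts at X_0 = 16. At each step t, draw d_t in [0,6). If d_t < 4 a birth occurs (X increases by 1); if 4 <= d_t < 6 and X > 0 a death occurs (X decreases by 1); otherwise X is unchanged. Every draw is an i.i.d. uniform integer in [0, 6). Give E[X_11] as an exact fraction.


X can drop by at most 1 per step and X_0 = 16 > T = 11, so X_t >= 16 − t >= 5 > 0 for every t <= 11: the floor at 0 (the 'and X > 0' condition) never binds. Hence X_11 = X_0 + Σ_{t<11} Y_t with i.i.d. increments Y_t = y(d_t) ∈ {+1, −1, 0}.
Outcome values over d=0..5: [1, 1, 1, 1, -1, -1]
Σy = 2, Σy² = 6, M = 6
μ = 2/6 = 1/3,  σ² = 6/6 − (1/3)² = 8/9
E[X_11] = 16 + 11·(1/3) = 59/3

59/3


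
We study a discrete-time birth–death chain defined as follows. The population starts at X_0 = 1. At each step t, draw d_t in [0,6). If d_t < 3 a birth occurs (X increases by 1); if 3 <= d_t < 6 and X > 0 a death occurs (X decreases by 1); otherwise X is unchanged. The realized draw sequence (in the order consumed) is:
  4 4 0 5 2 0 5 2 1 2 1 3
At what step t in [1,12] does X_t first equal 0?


1

t=0: X=1, d=4 → death, X_1=0
t=1: X=0, d=4 → hold, X_2=0
t=2: X=0, d=0 → birth, X_3=1
t=3: X=1, d=5 → death, X_4=0
t=4: X=0, d=2 → birth, X_5=1
t=5: X=1, d=0 → birth, X_6=2
t=6: X=2, d=5 → death, X_7=1
t=7: X=1, d=2 → birth, X_8=2
t=8: X=2, d=1 → birth, X_9=3
t=9: X=3, d=2 → birth, X_10=4
t=10: X=4, d=1 → birth, X_11=5
t=11: X=5, d=3 → death, X_12=4


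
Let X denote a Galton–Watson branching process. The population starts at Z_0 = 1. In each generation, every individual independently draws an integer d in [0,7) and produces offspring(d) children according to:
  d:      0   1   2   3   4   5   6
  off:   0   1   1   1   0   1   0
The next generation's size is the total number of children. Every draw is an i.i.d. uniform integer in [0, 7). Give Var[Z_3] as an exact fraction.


17856/117649

Outcome values over d=0..6: [0, 1, 1, 1, 0, 1, 0]
Σy = 4, Σy² = 4, M = 7
μ = 4/7 = 4/7,  σ² = 4/7 − (4/7)² = 12/49
V_0 = 0, E_0 = 1
V_1 = 12/49·E_0 + (4/7)²·V_0 = 12/49;  E_1 = 4/7
V_2 = 12/49·E_1 + (4/7)²·V_1 = 528/2401;  E_2 = 16/49
V_3 = 12/49·E_2 + (4/7)²·V_2 = 17856/117649;  E_3 = 64/343


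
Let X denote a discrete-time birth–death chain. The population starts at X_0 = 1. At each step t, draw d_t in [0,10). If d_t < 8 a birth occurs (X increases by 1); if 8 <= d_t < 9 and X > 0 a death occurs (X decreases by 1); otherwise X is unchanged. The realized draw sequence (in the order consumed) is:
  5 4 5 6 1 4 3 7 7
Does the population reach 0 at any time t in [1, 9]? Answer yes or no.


no

t=0: X=1, d=5 → birth, X_1=2
t=1: X=2, d=4 → birth, X_2=3
t=2: X=3, d=5 → birth, X_3=4
t=3: X=4, d=6 → birth, X_4=5
t=4: X=5, d=1 → birth, X_5=6
t=5: X=6, d=4 → birth, X_6=7
t=6: X=7, d=3 → birth, X_7=8
t=7: X=8, d=7 → birth, X_8=9
t=8: X=9, d=7 → birth, X_9=10


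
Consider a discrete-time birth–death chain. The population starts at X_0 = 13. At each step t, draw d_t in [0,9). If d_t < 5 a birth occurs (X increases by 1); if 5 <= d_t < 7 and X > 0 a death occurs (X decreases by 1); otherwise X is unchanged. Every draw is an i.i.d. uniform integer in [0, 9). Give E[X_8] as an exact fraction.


47/3

X can drop by at most 1 per step and X_0 = 13 > T = 8, so X_t >= 13 − t >= 5 > 0 for every t <= 8: the floor at 0 (the 'and X > 0' condition) never binds. Hence X_8 = X_0 + Σ_{t<8} Y_t with i.i.d. increments Y_t = y(d_t) ∈ {+1, −1, 0}.
Outcome values over d=0..8: [1, 1, 1, 1, 1, -1, -1, 0, 0]
Σy = 3, Σy² = 7, M = 9
μ = 3/9 = 1/3,  σ² = 7/9 − (1/3)² = 2/3
E[X_8] = 13 + 8·(1/3) = 47/3


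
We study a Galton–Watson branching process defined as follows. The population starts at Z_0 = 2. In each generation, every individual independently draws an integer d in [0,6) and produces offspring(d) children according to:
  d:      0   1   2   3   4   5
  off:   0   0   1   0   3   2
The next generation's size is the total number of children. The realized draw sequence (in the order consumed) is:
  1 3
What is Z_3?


gen 0: Z_0=2, draws=[1, 3], offspring=[0, 0], Z_1=0
gen 1: Z_1=0, draws=[], offspring=[], Z_2=0
gen 2: Z_2=0, draws=[], offspring=[], Z_3=0

0


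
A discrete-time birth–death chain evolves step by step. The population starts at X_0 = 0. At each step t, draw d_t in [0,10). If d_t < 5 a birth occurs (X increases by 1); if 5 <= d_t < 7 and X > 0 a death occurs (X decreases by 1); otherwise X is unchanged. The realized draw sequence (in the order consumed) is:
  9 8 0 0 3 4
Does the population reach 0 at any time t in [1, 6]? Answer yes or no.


yes

t=0: X=0, d=9 → hold, X_1=0
t=1: X=0, d=8 → hold, X_2=0
t=2: X=0, d=0 → birth, X_3=1
t=3: X=1, d=0 → birth, X_4=2
t=4: X=2, d=3 → birth, X_5=3
t=5: X=3, d=4 → birth, X_6=4


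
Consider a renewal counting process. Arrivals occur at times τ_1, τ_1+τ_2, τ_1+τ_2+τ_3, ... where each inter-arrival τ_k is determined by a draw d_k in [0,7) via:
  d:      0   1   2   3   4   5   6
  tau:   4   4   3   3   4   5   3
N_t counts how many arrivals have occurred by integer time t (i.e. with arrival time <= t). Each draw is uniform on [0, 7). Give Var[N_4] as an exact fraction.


6/49

Inter-arrival values over d=0..6: [4, 4, 3, 3, 4, 5, 3]
Each d has probability 1/7, so the pmf of τ is: f(3) = 3/7, f(4) = 3/7, f(5) = 1/7
Let p_n(j) = P(N_n = j), with p_0 = [1]. Condition on τ_1: p_n(0) = P(τ > n), and for j >= 1, p_n(j) = Σ_{k<=n} f(k)·p_{n−k}(j−1)
p_1 = [1]  (j = 0)
p_2 = [1]  (j = 0)
p_3 = [4/7, 3/7]  (j = 0..1)
p_4 = [1/7, 6/7]  (j = 0..1)
E[N_4] = Σ j·p_4(j) = 6/7;  E[N_4²] = Σ j²·p_4(j) = 6/7
Var[N_4] = 6/7 − (6/7)² = 6/49


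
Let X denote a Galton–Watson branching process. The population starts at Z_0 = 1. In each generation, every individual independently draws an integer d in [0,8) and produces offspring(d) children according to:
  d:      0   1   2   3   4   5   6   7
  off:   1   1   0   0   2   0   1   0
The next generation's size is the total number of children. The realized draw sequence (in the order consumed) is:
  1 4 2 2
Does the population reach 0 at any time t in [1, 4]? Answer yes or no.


yes

gen 0: Z_0=1, draws=[1], offspring=[1], Z_1=1
gen 1: Z_1=1, draws=[4], offspring=[2], Z_2=2
gen 2: Z_2=2, draws=[2, 2], offspring=[0, 0], Z_3=0
gen 3: Z_3=0, draws=[], offspring=[], Z_4=0


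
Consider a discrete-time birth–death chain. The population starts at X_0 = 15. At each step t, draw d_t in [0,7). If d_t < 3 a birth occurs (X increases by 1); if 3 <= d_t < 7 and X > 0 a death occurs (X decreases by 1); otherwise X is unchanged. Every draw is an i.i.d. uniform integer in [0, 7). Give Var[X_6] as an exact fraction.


X can drop by at most 1 per step and X_0 = 15 > T = 6, so X_t >= 15 − t >= 9 > 0 for every t <= 6: the floor at 0 (the 'and X > 0' condition) never binds. Hence X_6 = X_0 + Σ_{t<6} Y_t with i.i.d. increments Y_t = y(d_t) ∈ {+1, −1, 0}.
Outcome values over d=0..6: [1, 1, 1, -1, -1, -1, -1]
Σy = -1, Σy² = 7, M = 7
μ = -1/7 = -1/7,  σ² = 7/7 − (-1/7)² = 48/49
Independent increments: Var[X_6] = 6·σ² = 6·(48/49) = 288/49

288/49
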